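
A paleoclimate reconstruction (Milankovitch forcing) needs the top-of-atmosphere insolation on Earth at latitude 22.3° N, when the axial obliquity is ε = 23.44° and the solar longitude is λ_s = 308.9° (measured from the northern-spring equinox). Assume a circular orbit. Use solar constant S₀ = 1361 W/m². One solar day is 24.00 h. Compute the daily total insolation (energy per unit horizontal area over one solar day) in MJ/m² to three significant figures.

26.3 MJ/m²

Solar declination: sin δ = sin ε · sin λ_s = sin 23.44° × sin 308.9° = -0.30958, so δ = -18.034°.
cos H₀ = −tan(+22.3°) tan(-18.034°) = 0.1335, H₀ = 1.4369 rad.
Bracket: H₀ sin φ sin δ + cos φ cos δ sin H₀ = 1.4369×0.37946×-0.30958 + 0.92521×0.95087×0.99105 = -0.168797 + 0.871881 = 0.703084.
Q̄ = (S₀/π) × [bracket] = (1361/π) × 0.703084 = 304.59 W/m².
Daily total = Q̄ × 24.00 h × 3600 s/h = 304.59 × 24.00 × 3600 / 10⁶ = 26.32 MJ/m².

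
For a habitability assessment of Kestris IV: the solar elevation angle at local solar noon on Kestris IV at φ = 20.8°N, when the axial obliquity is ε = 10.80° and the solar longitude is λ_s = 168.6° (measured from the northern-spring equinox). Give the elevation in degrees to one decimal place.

71.3°

Solar declination: sin δ = sin ε · sin λ_s = sin 10.80° × sin 168.6° = 0.03704, so δ = +2.123°.
At local noon the hour angle is zero, so the zenith angle equals |φ − δ| = |+20.8° − (+2.123°)| = 18.677°.
Elevation = 90° − 18.677° = 71.3°.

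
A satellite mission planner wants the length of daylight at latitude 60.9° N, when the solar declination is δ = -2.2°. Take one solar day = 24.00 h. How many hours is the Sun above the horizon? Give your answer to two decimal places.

cos H₀ = −tan φ · tan δ = −tan(+60.9°) × tan(-2.200°) = 0.0690, so H₀ = 1.5017 rad = 86.04°.
Daylight = 2H₀/(2π) × 24.00 h = (1.5017/π) × 24.00 = 11.47 h.

11.47 h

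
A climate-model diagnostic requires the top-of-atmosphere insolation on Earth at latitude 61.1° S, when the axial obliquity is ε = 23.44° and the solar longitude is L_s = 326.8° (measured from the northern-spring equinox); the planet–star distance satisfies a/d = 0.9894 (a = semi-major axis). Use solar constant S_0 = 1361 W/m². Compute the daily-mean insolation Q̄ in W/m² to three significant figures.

Q̄ ≈ 344 W/m²

Solar declination: sin δ = sin ε · sin L_s = sin 23.44° × sin 326.8° = -0.21781, so δ = -12.581°.
cos h₀ = −tan(-61.1°) tan(-12.581°) = -0.4043, h₀ = 1.9870 rad.
Bracket: h₀ sin ϕ sin δ + cos ϕ cos δ sin h₀ = 1.9870×-0.87546×-0.21781 + 0.48328×0.97599×0.91464 = 0.378889 + 0.431414 = 0.810303.
Inverse-square distance factor (a/d)² = 0.9894² = 0.978912.
Q̄ = (S_0/π) × 0.978912 × [bracket] = (1361/π) × 0.978912 × 0.810303 = 343.6 W/m².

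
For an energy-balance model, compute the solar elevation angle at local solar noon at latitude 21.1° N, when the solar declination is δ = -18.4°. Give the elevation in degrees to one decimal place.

At local noon the hour angle is zero, so the zenith angle equals |ϕ − δ| = |+21.1° − (-18.400°)| = 39.500°.
Elevation = 90° − 39.500° = 50.5°.

50.5°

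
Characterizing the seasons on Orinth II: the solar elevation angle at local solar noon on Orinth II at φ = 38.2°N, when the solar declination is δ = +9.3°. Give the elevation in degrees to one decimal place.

At local noon the hour angle is zero, so the zenith angle equals |φ − δ| = |+38.2° − (+9.300°)| = 28.900°.
Elevation = 90° − 28.900° = 61.1°.

61.1°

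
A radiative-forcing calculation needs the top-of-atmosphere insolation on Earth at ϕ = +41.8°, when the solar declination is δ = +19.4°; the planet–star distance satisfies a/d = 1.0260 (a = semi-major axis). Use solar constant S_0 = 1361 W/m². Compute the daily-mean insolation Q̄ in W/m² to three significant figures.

Q̄ ≈ 495 W/m²

cos h₀ = −tan(+41.8°) tan(+19.400°) = -0.3149, h₀ = 1.8911 rad.
Bracket: h₀ sin ϕ sin δ + cos ϕ cos δ sin h₀ = 1.8911×0.66653×0.33216 + 0.74548×0.94322×0.94914 = 0.418679 + 0.667389 = 1.086068.
Inverse-square distance factor (a/d)² = 1.0260² = 1.052676.
Q̄ = (S_0/π) × 1.052676 × [bracket] = (1361/π) × 1.052676 × 1.086068 = 495.3 W/m².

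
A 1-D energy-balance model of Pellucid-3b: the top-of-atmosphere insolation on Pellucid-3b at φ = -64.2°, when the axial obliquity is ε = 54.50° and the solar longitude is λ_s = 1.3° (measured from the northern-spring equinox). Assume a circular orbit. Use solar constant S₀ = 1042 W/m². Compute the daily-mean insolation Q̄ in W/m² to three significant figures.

Q̄ ≈ 136 W/m²

Solar declination: sin δ = sin ε · sin λ_s = sin 54.50° × sin 1.3° = 0.01847, so δ = +1.058°.
cos H₀ = −tan(-64.2°) tan(+1.058°) = 0.0382, H₀ = 1.5326 rad.
Bracket: H₀ sin φ sin δ + cos φ cos δ sin H₀ = 1.5326×-0.90032×0.01847 + 0.43523×0.99983×0.99927 = -0.025485 + 0.434838 = 0.409353.
Q̄ = (S₀/π) × [bracket] = (1042/π) × 0.409353 = 135.8 W/m².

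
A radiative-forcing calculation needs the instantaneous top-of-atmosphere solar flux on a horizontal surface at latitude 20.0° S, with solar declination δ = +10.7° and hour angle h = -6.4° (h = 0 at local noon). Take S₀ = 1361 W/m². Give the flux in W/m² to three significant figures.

1.16e+03 W/m²

cos θ_z = sin φ sin δ + cos φ cos δ cos h = -0.063502 + 0.917600 = 0.854098.
Flux = S₀ · cos θ_z = 1361 × 0.854098 = 1162 W/m².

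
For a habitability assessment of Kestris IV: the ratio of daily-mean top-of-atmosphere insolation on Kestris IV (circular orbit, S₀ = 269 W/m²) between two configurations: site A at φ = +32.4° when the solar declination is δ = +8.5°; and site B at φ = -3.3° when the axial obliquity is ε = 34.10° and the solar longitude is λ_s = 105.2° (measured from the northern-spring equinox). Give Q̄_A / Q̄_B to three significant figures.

— Configuration A (φ=+32.4°):
cos H₀ = −tan(+32.4°) tan(+8.500°) = -0.0948, H₀ = 1.6658 rad.
Bracket: H₀ sin φ sin δ + cos φ cos δ sin H₀ = 1.6658×0.53583×0.14781 + 0.84433×0.98902×0.99549 = 0.131933 + 0.831293 = 0.963226.
Q̄ = (S₀/π) × [bracket] = (269/π) × 0.963226 = 82.477 W/m².
— Configuration B (φ=-3.3°):
Solar declination: sin δ = sin ε · sin λ_s = sin 34.10° × sin 105.2° = 0.54103, so δ = +32.754°.
cos H₀ = −tan(-3.3°) tan(+32.754°) = 0.0371, H₀ = 1.5337 rad.
Bracket: H₀ sin φ sin δ + cos φ cos δ sin H₀ = 1.5337×-0.05756×0.54103 + 0.99834×0.84101×0.99931 = -0.047762 + 0.839035 = 0.791273.
Q̄ = (S₀/π) × [bracket] = (269/π) × 0.791273 = 67.753 W/m².
Ratio Q̄_A / Q̄_B = 82.477 / 67.753 = 1.217.

Q̄_A / Q̄_B ≈ 1.22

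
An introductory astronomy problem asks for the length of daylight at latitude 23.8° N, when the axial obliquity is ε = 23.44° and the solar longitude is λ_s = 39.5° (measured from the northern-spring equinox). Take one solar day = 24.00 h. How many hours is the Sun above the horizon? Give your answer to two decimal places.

Solar declination: sin δ = sin ε · sin λ_s = sin 23.44° × sin 39.5° = 0.25302, so δ = +14.657°.
cos H₀ = −tan φ · tan δ = −tan(+23.8°) × tan(+14.657°) = -0.1154, so H₀ = 1.6864 rad = 96.62°.
Daylight = 2H₀/(2π) × 24.00 h = (1.6864/π) × 24.00 = 12.88 h.

12.88 h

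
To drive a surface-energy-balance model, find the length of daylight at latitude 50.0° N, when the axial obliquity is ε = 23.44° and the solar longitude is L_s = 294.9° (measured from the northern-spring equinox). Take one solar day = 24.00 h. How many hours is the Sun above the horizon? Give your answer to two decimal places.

Solar declination: sin δ = sin ε · sin L_s = sin 23.44° × sin 294.9° = -0.36081, so δ = -21.150°.
cos h₀ = −tan ϕ · tan δ = −tan(+50.0°) × tan(-21.150°) = 0.4611, so h₀ = 1.0916 rad = 62.54°.
Daylight = 2h₀/(2π) × 24.00 h = (1.0916/π) × 24.00 = 8.34 h.

8.34 h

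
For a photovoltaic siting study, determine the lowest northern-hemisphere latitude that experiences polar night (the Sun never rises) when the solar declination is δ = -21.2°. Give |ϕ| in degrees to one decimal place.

|ϕ| = 68.8°

Polar night requires cos h₀ = −tan ϕ tan δ ≥ 1, i.e. tan ϕ tan δ ≤ −1.
The boundary is |tan ϕ| · |tan δ| = 1, so |ϕ| = 90° − |δ| = 90° − 21.2° = 68.8° in the northern hemisphere.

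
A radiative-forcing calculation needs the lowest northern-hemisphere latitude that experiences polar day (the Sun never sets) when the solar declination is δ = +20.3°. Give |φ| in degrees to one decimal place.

Polar day requires cos H₀ = −tan φ tan δ ≤ −1, i.e. tan φ tan δ ≥ 1.
The boundary is |tan φ| · |tan δ| = 1, so |φ| = 90° − |δ| = 90° − 20.3° = 69.7° in the northern hemisphere.

|φ| = 69.7°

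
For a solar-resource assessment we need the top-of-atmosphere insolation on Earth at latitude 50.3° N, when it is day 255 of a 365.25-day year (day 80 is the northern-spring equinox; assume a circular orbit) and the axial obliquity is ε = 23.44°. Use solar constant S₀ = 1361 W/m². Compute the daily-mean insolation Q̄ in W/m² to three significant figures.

Solar longitude: λ_s = 360° × (255 − 80)/365.25 = 172.485°.
sin δ = sin 23.44° × sin 172.485° = 0.05203, so δ = +2.982°.
cos H₀ = −tan(+50.3°) tan(+2.982°) = -0.0628, H₀ = 1.6336 rad.
Bracket: H₀ sin φ sin δ + cos φ cos δ sin H₀ = 1.6336×0.76940×0.05203 + 0.63877×0.99865×0.99803 = 0.065396 + 0.636651 = 0.702047.
Q̄ = (S₀/π) × [bracket] = (1361/π) × 0.702047 = 304.1 W/m².

Q̄ ≈ 304 W/m²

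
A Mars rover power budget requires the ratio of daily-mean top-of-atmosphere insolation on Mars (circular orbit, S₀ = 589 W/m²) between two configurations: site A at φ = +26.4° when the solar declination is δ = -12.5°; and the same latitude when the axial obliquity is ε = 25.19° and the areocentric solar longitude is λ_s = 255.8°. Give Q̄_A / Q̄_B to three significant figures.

Q̄_A / Q̄_B ≈ 1.33

— Configuration A (φ=+26.4°):
cos H₀ = −tan(+26.4°) tan(-12.500°) = 0.1101, H₀ = 1.4605 rad.
Bracket: H₀ sin φ sin δ + cos φ cos δ sin H₀ = 1.4605×0.44464×-0.21644 + 0.89571×0.97630×0.99393 = -0.140555 + 0.869174 = 0.728619.
Q̄ = (S₀/π) × [bracket] = (589/π) × 0.728619 = 136.60 W/m².
— Configuration B (φ=+26.4°):
sin δ = sin 25.19° × sin 255.8° = -0.41262, so δ = -24.369°.
cos H₀ = −tan(+26.4°) tan(-24.369°) = 0.2249, H₀ = 1.3440 rad.
Bracket: H₀ sin φ sin δ + cos φ cos δ sin H₀ = 1.3440×0.44464×-0.41262 + 0.89571×0.91090×0.97439 = -0.246580 + 0.795007 = 0.548427.
Q̄ = (S₀/π) × [bracket] = (589/π) × 0.548427 = 102.82 W/m².
Ratio Q̄_A / Q̄_B = 136.60 / 102.82 = 1.329.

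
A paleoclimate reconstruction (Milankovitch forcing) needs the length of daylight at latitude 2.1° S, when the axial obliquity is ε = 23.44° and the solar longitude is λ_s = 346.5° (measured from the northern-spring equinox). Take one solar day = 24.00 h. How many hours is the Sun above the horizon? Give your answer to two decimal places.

Solar declination: sin δ = sin ε · sin λ_s = sin 23.44° × sin 346.5° = -0.09286, so δ = -5.328°.
cos H₀ = −tan φ · tan δ = −tan(-2.1°) × tan(-5.328°) = -0.0034, so H₀ = 1.5742 rad = 90.20°.
Daylight = 2H₀/(2π) × 24.00 h = (1.5742/π) × 24.00 = 12.03 h.

12.03 h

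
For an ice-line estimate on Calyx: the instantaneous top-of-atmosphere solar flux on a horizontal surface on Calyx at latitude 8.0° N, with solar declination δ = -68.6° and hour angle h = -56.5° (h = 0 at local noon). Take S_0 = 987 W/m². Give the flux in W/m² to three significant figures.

68.9 W/m²

cos θ_z = sin ϕ sin δ + cos ϕ cos δ cos h = -0.129578 + 0.199429 = 0.069851.
Flux = S_0 · cos θ_z = 987 × 0.069851 = 68.94 W/m².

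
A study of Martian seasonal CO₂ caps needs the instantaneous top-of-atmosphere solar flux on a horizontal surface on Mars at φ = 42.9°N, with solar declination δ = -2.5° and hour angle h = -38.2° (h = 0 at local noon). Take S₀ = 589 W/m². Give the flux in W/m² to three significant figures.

cos θ_z = sin φ sin δ + cos φ cos δ cos h = -0.029693 + 0.575126 = 0.545433.
Flux = S₀ · cos θ_z = 589 × 0.545433 = 321.3 W/m².

321 W/m²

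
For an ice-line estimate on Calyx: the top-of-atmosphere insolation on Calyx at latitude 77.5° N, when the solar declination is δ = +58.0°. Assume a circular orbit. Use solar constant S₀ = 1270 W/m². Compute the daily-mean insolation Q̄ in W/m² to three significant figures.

cos H₀ = −tan(+77.5°) tan(+58.000°) = -7.2186 ≤ −1 ⇒ polar day, H₀ = π.
Bracket: H₀ sin φ sin δ + cos φ cos δ sin H₀ = 3.1416×0.97630×0.84805 + 0.21644×0.52992×0.00000 = 2.601092 + 0.000000 = 2.601092.
Q̄ = (S₀/π) × [bracket] = (1270/π) × 2.601092 = 1052 W/m².

Q̄ ≈ 1.05e+03 W/m²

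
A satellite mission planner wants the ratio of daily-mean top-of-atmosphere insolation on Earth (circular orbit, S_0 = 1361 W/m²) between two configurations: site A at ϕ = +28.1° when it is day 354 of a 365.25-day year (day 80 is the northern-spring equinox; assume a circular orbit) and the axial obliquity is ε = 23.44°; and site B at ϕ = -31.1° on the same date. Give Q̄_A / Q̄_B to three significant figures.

— Configuration A (ϕ=+28.1°):
Solar longitude: L_s = 360° × (354 − 80)/365.25 = 270.062°.
sin δ = sin 23.44° × sin 270.062° = -0.39779, so δ = -23.440°.
cos h₀ = −tan(+28.1°) tan(-23.440°) = 0.2315, h₀ = 1.3372 rad.
Bracket: h₀ sin ϕ sin δ + cos ϕ cos δ sin h₀ = 1.3372×0.47101×-0.39779 + 0.88213×0.91748×0.97283 = -0.250542 + 0.787347 = 0.536805.
Q̄ = (S_0/π) × [bracket] = (1361/π) × 0.536805 = 232.55 W/m².
— Configuration B (ϕ=-31.1°):
cos h₀ = −tan(-31.1°) tan(-23.440°) = -0.2615, h₀ = 1.8354 rad.
Bracket: h₀ sin ϕ sin δ + cos ϕ cos δ sin h₀ = 1.8354×-0.51653×-0.39779 + 0.85627×0.91748×0.96519 = 0.377120 + 0.758263 = 1.135383.
Q̄ = (S_0/π) × [bracket] = (1361/π) × 1.135383 = 491.87 W/m².
Ratio Q̄_A / Q̄_B = 232.55 / 491.87 = 0.4728.

Q̄_A / Q̄_B ≈ 0.473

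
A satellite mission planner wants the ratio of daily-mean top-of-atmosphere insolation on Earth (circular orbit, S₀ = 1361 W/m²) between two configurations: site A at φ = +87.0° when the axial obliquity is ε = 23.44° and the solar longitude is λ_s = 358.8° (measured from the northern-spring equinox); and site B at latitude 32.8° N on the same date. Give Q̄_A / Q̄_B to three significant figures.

Q̄_A / Q̄_B ≈ 0.0479

— Configuration A (φ=+87.0°):
Solar declination: sin δ = sin ε · sin λ_s = sin 23.44° × sin 358.8° = -0.00833, so δ = -0.477°.
cos H₀ = −tan(+87.0°) tan(-0.477°) = 0.1590, H₀ = 1.4112 rad.
Bracket: H₀ sin φ sin δ + cos φ cos δ sin H₀ = 1.4112×0.99863×-0.00833 + 0.05234×0.99997×0.98728 = -0.011739 + 0.051673 = 0.039934.
Q̄ = (S₀/π) × [bracket] = (1361/π) × 0.039934 = 17.300 W/m².
— Configuration B (φ=+32.8°):
cos H₀ = −tan(+32.8°) tan(-0.477°) = 0.0054, H₀ = 1.5654 rad.
Bracket: H₀ sin φ sin δ + cos φ cos δ sin H₀ = 1.5654×0.54171×-0.00833 + 0.84057×0.99997×0.99999 = -0.007064 + 0.840536 = 0.833472.
Q̄ = (S₀/π) × [bracket] = (1361/π) × 0.833472 = 361.08 W/m².
Ratio Q̄_A / Q̄_B = 17.300 / 361.08 = 0.04791.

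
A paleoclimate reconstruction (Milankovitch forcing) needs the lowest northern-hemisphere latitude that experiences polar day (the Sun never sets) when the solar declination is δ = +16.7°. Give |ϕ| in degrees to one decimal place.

Polar day requires cos h₀ = −tan ϕ tan δ ≤ −1, i.e. tan ϕ tan δ ≥ 1.
The boundary is |tan ϕ| · |tan δ| = 1, so |ϕ| = 90° − |δ| = 90° − 16.7° = 73.3° in the northern hemisphere.

|ϕ| = 73.3°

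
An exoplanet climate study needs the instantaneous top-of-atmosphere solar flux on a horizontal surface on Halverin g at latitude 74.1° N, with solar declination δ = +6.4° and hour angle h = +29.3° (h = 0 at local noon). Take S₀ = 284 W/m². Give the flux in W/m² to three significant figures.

97.9 W/m²

cos θ_z = sin φ sin δ + cos φ cos δ cos h = 0.107204 + 0.237423 = 0.344627.
Flux = S₀ · cos θ_z = 284 × 0.344627 = 97.87 W/m².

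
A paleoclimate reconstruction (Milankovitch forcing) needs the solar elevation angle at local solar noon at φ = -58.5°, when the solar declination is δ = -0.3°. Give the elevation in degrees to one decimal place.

At local noon the hour angle is zero, so the zenith angle equals |φ − δ| = |-58.5° − (-0.300°)| = 58.200°.
Elevation = 90° − 58.200° = 31.8°.

31.8°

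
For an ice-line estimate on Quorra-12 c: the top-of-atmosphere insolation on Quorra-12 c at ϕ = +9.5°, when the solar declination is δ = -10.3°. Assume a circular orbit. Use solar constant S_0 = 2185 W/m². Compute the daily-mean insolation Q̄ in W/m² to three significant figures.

Q̄ ≈ 643 W/m²

cos h₀ = −tan(+9.5°) tan(-10.300°) = 0.0304, h₀ = 1.5404 rad.
Bracket: h₀ sin ϕ sin δ + cos ϕ cos δ sin h₀ = 1.5404×0.16505×-0.17880 + 0.98629×0.98389×0.99954 = -0.045459 + 0.969954 = 0.924495.
Q̄ = (S_0/π) × [bracket] = (2185/π) × 0.924495 = 643.0 W/m².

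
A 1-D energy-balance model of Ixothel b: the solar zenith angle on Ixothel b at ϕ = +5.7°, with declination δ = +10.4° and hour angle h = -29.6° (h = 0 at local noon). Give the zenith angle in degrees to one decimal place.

cos θ_z = sin ϕ sin δ + cos ϕ cos δ cos h = 0.017929 + 0.850982 = 0.868911.
θ_z = arccos(0.868911) = 29.7°.

θ_z = 29.7°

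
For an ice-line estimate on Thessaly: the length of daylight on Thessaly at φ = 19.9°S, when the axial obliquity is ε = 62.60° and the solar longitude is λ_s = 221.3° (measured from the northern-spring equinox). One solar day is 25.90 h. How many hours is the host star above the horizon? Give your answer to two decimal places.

Solar declination: sin δ = sin ε · sin λ_s = sin 62.60° × sin 221.3° = -0.58596, so δ = -35.871°.
cos H₀ = −tan φ · tan δ = −tan(-19.9°) × tan(-35.871°) = -0.2618, so H₀ = 1.8356 rad = 105.17°.
Daylight = 2H₀/(2π) × 25.90 h = (1.8356/π) × 25.90 = 15.13 h.

15.13 h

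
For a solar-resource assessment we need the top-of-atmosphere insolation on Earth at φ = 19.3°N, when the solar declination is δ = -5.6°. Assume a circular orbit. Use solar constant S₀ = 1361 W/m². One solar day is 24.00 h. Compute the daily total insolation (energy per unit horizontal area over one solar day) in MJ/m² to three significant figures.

cos H₀ = −tan(+19.3°) tan(-5.600°) = 0.0343, H₀ = 1.5365 rad.
Bracket: H₀ sin φ sin δ + cos φ cos δ sin H₀ = 1.5365×0.33051×-0.09758 + 0.94380×0.99523×0.99941 = -0.049554 + 0.938744 = 0.889190.
Q̄ = (S₀/π) × [bracket] = (1361/π) × 0.889190 = 385.21 W/m².
Daily total = Q̄ × 24.00 h × 3600 s/h = 385.21 × 24.00 × 3600 / 10⁶ = 33.28 MJ/m².

33.3 MJ/m²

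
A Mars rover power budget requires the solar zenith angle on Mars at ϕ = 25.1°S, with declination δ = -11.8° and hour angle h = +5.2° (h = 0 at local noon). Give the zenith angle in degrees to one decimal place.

cos θ_z = sin ϕ sin δ + cos ϕ cos δ cos h = 0.086747 + 0.882784 = 0.969531.
θ_z = arccos(0.969531) = 14.2°.

θ_z = 14.2°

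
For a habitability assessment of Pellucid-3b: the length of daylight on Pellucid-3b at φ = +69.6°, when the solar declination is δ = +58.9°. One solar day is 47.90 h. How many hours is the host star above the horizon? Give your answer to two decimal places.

47.90 h

Sunrise equation: cos H₀ = −tan φ · tan δ = -4.4575 ≤ −1, so the host star never sets (polar day) and H₀ = π.
Daylight = 2H₀/(2π) × 47.90 h = (3.1416/π) × 47.90 = 47.90 h.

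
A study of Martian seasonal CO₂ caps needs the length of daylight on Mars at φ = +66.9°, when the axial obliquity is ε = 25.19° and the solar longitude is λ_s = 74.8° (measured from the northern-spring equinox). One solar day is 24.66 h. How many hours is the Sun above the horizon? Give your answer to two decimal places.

24.66 h

Solar declination: sin δ = sin ε · sin λ_s = sin 25.19° × sin 74.8° = 0.41073, so δ = +24.251°.
Sunrise equation: cos H₀ = −tan φ · tan δ = -1.0561 ≤ −1, so the Sun never sets (polar day) and H₀ = π.
Daylight = 2H₀/(2π) × 24.66 h = (3.1416/π) × 24.66 = 24.66 h.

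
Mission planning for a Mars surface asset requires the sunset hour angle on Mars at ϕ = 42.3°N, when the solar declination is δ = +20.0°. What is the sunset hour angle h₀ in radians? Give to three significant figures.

cos h₀ = −tan ϕ · tan δ = −tan(+42.3°) × tan(+20.000°) = -0.3312, so h₀ = 1.9084 rad = 109.34°.

h₀ = 1.91 rad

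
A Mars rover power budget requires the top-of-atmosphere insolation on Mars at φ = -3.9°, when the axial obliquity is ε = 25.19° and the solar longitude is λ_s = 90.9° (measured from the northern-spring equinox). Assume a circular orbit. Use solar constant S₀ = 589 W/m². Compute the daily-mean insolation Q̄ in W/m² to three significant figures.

Solar declination: sin δ = sin ε · sin λ_s = sin 25.19° × sin 90.9° = 0.42557, so δ = +25.187°.
cos H₀ = −tan(-3.9°) tan(+25.187°) = 0.0321, H₀ = 1.5387 rad.
Bracket: H₀ sin φ sin δ + cos φ cos δ sin H₀ = 1.5387×-0.06802×0.42557 + 0.99768×0.90493×0.99949 = -0.044541 + 0.902370 = 0.857829.
Q̄ = (S₀/π) × [bracket] = (589/π) × 0.857829 = 160.8 W/m².

Q̄ ≈ 161 W/m²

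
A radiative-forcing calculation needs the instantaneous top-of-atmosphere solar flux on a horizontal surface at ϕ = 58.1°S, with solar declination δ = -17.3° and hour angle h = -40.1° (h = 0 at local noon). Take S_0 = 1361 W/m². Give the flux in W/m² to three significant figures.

cos θ_z = sin ϕ sin δ + cos ϕ cos δ cos h = 0.252463 + 0.385927 = 0.638390.
Flux = S_0 · cos θ_z = 1361 × 0.638390 = 868.8 W/m².

869 W/m²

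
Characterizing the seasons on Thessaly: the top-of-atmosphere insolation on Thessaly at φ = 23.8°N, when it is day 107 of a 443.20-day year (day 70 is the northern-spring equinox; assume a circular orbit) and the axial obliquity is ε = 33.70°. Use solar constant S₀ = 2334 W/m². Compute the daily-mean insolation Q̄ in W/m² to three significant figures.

Q̄ ≈ 789 W/m²

Solar longitude: λ_s = 360° × (107 − 70)/443.20 = 30.054°.
sin δ = sin 33.70° × sin 30.054° = 0.27788, so δ = +16.133°.
cos H₀ = −tan(+23.8°) tan(+16.133°) = -0.1276, H₀ = 1.6987 rad.
Bracket: H₀ sin φ sin δ + cos φ cos δ sin H₀ = 1.6987×0.40355×0.27788 + 0.91496×0.96062×0.99183 = 0.190490 + 0.871748 = 1.062238.
Q̄ = (S₀/π) × [bracket] = (2334/π) × 1.062238 = 789.2 W/m².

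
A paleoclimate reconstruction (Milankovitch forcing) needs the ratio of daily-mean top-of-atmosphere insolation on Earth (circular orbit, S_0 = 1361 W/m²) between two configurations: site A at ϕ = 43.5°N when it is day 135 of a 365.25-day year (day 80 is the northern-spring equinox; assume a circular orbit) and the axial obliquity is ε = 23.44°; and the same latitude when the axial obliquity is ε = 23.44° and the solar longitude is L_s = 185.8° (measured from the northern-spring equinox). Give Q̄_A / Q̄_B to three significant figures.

— Configuration A (ϕ=+43.5°):
Solar longitude: L_s = 360° × (135 − 80)/365.25 = 54.209°.
sin δ = sin 23.44° × sin 54.209° = 0.32267, so δ = +18.824°.
cos h₀ = −tan(+43.5°) tan(+18.824°) = -0.3235, h₀ = 1.9002 rad.
Bracket: h₀ sin ϕ sin δ + cos ϕ cos δ sin h₀ = 1.9002×0.68835×0.32267 + 0.72537×0.94651×0.94623 = 0.422053 + 0.649653 = 1.071706.
Q̄ = (S_0/π) × [bracket] = (1361/π) × 1.071706 = 464.28 W/m².
— Configuration B (ϕ=+43.5°):
Solar declination: sin δ = sin ε · sin L_s = sin 23.44° × sin 185.8° = -0.04020, so δ = -2.304°.
cos h₀ = −tan(+43.5°) tan(-2.304°) = 0.0382, h₀ = 1.5326 rad.
Bracket: h₀ sin ϕ sin δ + cos ϕ cos δ sin h₀ = 1.5326×0.68835×-0.04020 + 0.72537×0.99919×0.99927 = -0.042410 + 0.724253 = 0.681843.
Q̄ = (S_0/π) × [bracket] = (1361/π) × 0.681843 = 295.39 W/m².
Ratio Q̄_A / Q̄_B = 464.28 / 295.39 = 1.572.

Q̄_A / Q̄_B ≈ 1.57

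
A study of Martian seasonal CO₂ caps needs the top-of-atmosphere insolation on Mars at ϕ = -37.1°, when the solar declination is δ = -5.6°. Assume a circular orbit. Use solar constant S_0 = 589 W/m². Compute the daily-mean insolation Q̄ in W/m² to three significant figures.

cos h₀ = −tan(-37.1°) tan(-5.600°) = -0.0742, h₀ = 1.6450 rad.
Bracket: h₀ sin ϕ sin δ + cos ϕ cos δ sin h₀ = 1.6450×-0.60321×-0.09758 + 0.79758×0.99523×0.99725 = 0.096827 + 0.791593 = 0.888420.
Q̄ = (S_0/π) × [bracket] = (589/π) × 0.888420 = 166.6 W/m².

Q̄ ≈ 167 W/m²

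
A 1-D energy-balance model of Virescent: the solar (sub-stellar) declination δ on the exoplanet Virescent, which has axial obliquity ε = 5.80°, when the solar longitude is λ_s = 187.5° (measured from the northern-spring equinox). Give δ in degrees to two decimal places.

δ = -0.76°

sin δ = sin ε · sin λ_s = sin 5.80° × sin 187.5° = -0.013190.
δ = arcsin(-0.013190) = -0.76°.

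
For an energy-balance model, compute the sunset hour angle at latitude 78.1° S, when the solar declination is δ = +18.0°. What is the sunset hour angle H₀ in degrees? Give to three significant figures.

cos H₀ = −tan φ · tan δ = 1.5419 ≥ 1, so the Sun never rises (polar night) and H₀ = 0.

H₀ = 0.00°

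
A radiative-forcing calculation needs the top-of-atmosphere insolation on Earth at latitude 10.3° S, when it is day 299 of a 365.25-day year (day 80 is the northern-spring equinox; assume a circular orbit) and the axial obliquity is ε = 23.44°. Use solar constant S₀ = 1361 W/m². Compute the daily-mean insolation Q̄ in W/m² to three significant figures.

Q̄ ≈ 443 W/m²

Solar longitude: λ_s = 360° × (299 − 80)/365.25 = 215.852°.
sin δ = sin 23.44° × sin 215.852° = -0.23298, so δ = -13.473°.
cos H₀ = −tan(-10.3°) tan(-13.473°) = -0.0435, H₀ = 1.6143 rad.
Bracket: H₀ sin φ sin δ + cos φ cos δ sin H₀ = 1.6143×-0.17880×-0.23298 + 0.98389×0.97248×0.99905 = 0.067247 + 0.955904 = 1.023151.
Q̄ = (S₀/π) × [bracket] = (1361/π) × 1.023151 = 443.2 W/m².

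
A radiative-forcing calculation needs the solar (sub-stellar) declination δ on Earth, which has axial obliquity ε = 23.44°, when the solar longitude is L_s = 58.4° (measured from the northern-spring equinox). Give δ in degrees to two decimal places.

δ = +19.80°

sin δ = sin ε · sin L_s = sin 23.44° × sin 58.4° = 0.338807.
δ = arcsin(0.338807) = +19.80°.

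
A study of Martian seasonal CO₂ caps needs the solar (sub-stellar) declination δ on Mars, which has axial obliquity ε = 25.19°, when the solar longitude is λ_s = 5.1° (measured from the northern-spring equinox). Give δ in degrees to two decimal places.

δ = +2.17°

sin δ = sin ε · sin λ_s = sin 25.19° × sin 5.1° = 0.037835.
δ = arcsin(0.037835) = +2.17°.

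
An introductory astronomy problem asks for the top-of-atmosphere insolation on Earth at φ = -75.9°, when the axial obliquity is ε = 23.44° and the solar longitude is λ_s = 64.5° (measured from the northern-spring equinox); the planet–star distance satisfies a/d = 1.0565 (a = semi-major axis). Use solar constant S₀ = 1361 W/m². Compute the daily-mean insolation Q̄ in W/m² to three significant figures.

Solar declination: sin δ = sin ε · sin λ_s = sin 23.44° × sin 64.5° = 0.35904, so δ = +21.041°.
cos H₀ = −tan(-75.9°) tan(+21.041°) = 1.5315 ≥ 1 ⇒ polar night, H₀ = 0 and Q̄ = 0.
Inverse-square distance factor (a/d)² = 1.0565² = 1.116192.

Q̄ ≈ 0.00 W/m²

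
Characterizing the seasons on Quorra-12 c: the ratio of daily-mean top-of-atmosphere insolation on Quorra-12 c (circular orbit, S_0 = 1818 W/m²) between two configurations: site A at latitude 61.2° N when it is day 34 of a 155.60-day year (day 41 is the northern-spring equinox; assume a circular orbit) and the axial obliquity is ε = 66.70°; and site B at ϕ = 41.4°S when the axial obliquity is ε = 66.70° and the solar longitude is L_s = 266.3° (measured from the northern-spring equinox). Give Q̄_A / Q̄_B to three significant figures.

Q̄_A / Q̄_B ≈ 0.0884

— Configuration A (ϕ=+61.2°):
Solar longitude: L_s = 360° × (34 − 41)/155.60 = -16.195°, i.e. -16.195° + 360° = 343.805°.
sin δ = sin 66.70° × sin 343.805° = -0.25617, so δ = -14.843°.
cos h₀ = −tan(+61.2°) tan(-14.843°) = 0.4821, h₀ = 1.0678 rad.
Bracket: h₀ sin ϕ sin δ + cos ϕ cos δ sin h₀ = 1.0678×0.87631×-0.25617 + 0.48175×0.96663×0.87614 = -0.239704 + 0.407996 = 0.168292.
Q̄ = (S_0/π) × [bracket] = (1818/π) × 0.168292 = 97.388 W/m².
— Configuration B (ϕ=-41.4°):
Solar declination: sin δ = sin ε · sin L_s = sin 66.70° × sin 266.3° = -0.91653, so δ = -66.424°.
cos h₀ = −tan(-41.4°) tan(-66.424°) = -2.0203 ≤ −1 ⇒ polar day, h₀ = π.
Bracket: h₀ sin ϕ sin δ + cos ϕ cos δ sin h₀ = 3.1416×-0.66131×-0.91653 + 0.75011×0.39996×0.00000 = 1.904157 + 0.000000 = 1.904157.
Q̄ = (S_0/π) × [bracket] = (1818/π) × 1.904157 = 1101.9 W/m².
Ratio Q̄_A / Q̄_B = 97.388 / 1101.9 = 0.08838.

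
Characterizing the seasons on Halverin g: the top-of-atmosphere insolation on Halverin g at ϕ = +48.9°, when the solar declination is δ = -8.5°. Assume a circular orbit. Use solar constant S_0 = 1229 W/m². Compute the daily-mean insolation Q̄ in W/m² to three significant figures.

Q̄ ≈ 190 W/m²

cos h₀ = −tan(+48.9°) tan(-8.500°) = 0.1713, h₀ = 1.3986 rad.
Bracket: h₀ sin ϕ sin δ + cos ϕ cos δ sin h₀ = 1.3986×0.75356×-0.14781 + 0.65738×0.98902×0.98522 = -0.155781 + 0.640553 = 0.484772.
Q̄ = (S_0/π) × [bracket] = (1229/π) × 0.484772 = 189.6 W/m².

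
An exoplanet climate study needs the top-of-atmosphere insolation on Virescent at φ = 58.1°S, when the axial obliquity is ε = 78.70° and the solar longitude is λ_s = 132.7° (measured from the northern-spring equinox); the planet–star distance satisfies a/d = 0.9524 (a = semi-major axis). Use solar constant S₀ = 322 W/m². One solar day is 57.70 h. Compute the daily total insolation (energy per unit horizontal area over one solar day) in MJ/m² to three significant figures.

0.00 MJ/m²

Solar declination: sin δ = sin ε · sin λ_s = sin 78.70° × sin 132.7° = 0.72067, so δ = +46.110°.
cos H₀ = −tan(-58.1°) tan(+46.110°) = 1.6700 ≥ 1 ⇒ polar night, H₀ = 0 and Q̄ = 0.
Inverse-square distance factor (a/d)² = 0.9524² = 0.907066.
Daily total = Q̄ × 57.70 h × 3600 s/h = 0.00 MJ/m².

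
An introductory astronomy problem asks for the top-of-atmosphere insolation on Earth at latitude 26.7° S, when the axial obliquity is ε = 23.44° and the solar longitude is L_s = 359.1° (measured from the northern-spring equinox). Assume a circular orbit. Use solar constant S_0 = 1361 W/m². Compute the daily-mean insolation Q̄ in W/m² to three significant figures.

Solar declination: sin δ = sin ε · sin L_s = sin 23.44° × sin 359.1° = -0.00625, so δ = -0.358°.
cos h₀ = −tan(-26.7°) tan(-0.358°) = -0.0031, h₀ = 1.5739 rad.
Bracket: h₀ sin ϕ sin δ + cos ϕ cos δ sin h₀ = 1.5739×-0.44932×-0.00625 + 0.89337×0.99998×1.00000 = 0.004420 + 0.893352 = 0.897772.
Q̄ = (S_0/π) × [bracket] = (1361/π) × 0.897772 = 388.9 W/m².

Q̄ ≈ 389 W/m²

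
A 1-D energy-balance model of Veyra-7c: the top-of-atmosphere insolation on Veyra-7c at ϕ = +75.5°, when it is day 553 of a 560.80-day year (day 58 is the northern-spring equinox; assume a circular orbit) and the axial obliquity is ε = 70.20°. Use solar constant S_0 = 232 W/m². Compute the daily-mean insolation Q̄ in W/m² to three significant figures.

Q̄ ≈ 0.00 W/m²

Solar longitude: L_s = 360° × (553 − 58)/560.80 = 317.760°.
sin δ = sin 70.20° × sin 317.760° = -0.63249, so δ = -39.234°.
cos h₀ = −tan(+75.5°) tan(-39.234°) = 3.1575 ≥ 1 ⇒ polar night, h₀ = 0 and Q̄ = 0.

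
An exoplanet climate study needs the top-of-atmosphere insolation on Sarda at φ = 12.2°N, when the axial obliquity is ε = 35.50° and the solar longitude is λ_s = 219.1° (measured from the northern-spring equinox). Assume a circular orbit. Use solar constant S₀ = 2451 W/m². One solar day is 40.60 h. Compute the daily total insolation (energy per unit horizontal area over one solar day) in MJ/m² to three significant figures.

Solar declination: sin δ = sin ε · sin λ_s = sin 35.50° × sin 219.1° = -0.36624, so δ = -21.484°.
cos H₀ = −tan(+12.2°) tan(-21.484°) = 0.0851, H₀ = 1.4856 rad.
Bracket: H₀ sin φ sin δ + cos φ cos δ sin H₀ = 1.4856×0.21132×-0.36624 + 0.97742×0.93052×0.99637 = -0.114976 + 0.906207 = 0.791231.
Q̄ = (S₀/π) × [bracket] = (2451/π) × 0.791231 = 617.30 W/m².
Daily total = Q̄ × 40.60 h × 3600 s/h = 617.30 × 40.60 × 3600 / 10⁶ = 90.22 MJ/m².

90.2 MJ/m²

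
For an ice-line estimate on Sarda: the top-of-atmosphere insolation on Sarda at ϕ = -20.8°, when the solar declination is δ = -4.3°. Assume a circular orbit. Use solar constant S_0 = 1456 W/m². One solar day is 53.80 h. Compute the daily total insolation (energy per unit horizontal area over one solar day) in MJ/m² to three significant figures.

cos h₀ = −tan(-20.8°) tan(-4.300°) = -0.0286, h₀ = 1.5994 rad.
Bracket: h₀ sin ϕ sin δ + cos ϕ cos δ sin h₀ = 1.5994×-0.35511×-0.07498 + 0.93483×0.99719×0.99959 = 0.042586 + 0.931821 = 0.974407.
Q̄ = (S_0/π) × [bracket] = (1456/π) × 0.974407 = 451.60 W/m².
Daily total = Q̄ × 53.80 h × 3600 s/h = 451.60 × 53.80 × 3600 / 10⁶ = 87.47 MJ/m².

87.5 MJ/m²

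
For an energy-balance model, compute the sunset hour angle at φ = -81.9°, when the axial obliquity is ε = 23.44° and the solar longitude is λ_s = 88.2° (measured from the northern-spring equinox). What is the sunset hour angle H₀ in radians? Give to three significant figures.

H₀ = 0.00 rad

Solar declination: sin δ = sin ε · sin λ_s = sin 23.44° × sin 88.2° = 0.39759, so δ = +23.428°.
cos H₀ = −tan φ · tan δ = 3.0446 ≥ 1, so the Sun never rises (polar night) and H₀ = 0.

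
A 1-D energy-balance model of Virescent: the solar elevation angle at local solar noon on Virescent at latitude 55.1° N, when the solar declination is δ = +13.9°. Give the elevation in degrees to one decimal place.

48.8°

At local noon the hour angle is zero, so the zenith angle equals |φ − δ| = |+55.1° − (+13.900°)| = 41.200°.
Elevation = 90° − 41.200° = 48.8°.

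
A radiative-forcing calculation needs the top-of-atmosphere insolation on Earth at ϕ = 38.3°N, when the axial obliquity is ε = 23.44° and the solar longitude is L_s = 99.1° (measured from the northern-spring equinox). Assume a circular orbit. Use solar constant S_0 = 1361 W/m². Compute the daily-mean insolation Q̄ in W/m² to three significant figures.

Solar declination: sin δ = sin ε · sin L_s = sin 23.44° × sin 99.1° = 0.39278, so δ = +23.128°.
cos h₀ = −tan(+38.3°) tan(+23.128°) = -0.3373, h₀ = 1.9149 rad.
Bracket: h₀ sin ϕ sin δ + cos ϕ cos δ sin h₀ = 1.9149×0.61978×0.39278 + 0.78478×0.91963×0.94139 = 0.466158 + 0.679408 = 1.145566.
Q̄ = (S_0/π) × [bracket] = (1361/π) × 1.145566 = 496.3 W/m².

Q̄ ≈ 496 W/m²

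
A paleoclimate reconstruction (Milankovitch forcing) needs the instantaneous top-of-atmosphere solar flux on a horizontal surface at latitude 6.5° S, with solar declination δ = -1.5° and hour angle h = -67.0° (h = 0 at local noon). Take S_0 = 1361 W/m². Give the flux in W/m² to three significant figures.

532 W/m²

cos θ_z = sin ϕ sin δ + cos ϕ cos δ cos h = 0.002963 + 0.388086 = 0.391049.
Flux = S_0 · cos θ_z = 1361 × 0.391049 = 532.2 W/m².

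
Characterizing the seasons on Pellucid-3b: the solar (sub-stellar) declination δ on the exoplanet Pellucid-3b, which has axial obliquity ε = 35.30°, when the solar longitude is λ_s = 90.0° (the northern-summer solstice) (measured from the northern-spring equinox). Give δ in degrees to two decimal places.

sin δ = sin ε · sin λ_s = sin 35.30° × sin 90.0° = 0.577858.
δ = arcsin(0.577858) = +35.30°.

δ = +35.30°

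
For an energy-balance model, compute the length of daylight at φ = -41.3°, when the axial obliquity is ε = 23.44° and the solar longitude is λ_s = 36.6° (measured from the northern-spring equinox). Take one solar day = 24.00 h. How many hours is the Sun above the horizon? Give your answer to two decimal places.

Solar declination: sin δ = sin ε · sin λ_s = sin 23.44° × sin 36.6° = 0.23717, so δ = +13.720°.
cos H₀ = −tan φ · tan δ = −tan(-41.3°) × tan(+13.720°) = 0.2145, so H₀ = 1.3546 rad = 77.61°.
Daylight = 2H₀/(2π) × 24.00 h = (1.3546/π) × 24.00 = 10.35 h.

10.35 h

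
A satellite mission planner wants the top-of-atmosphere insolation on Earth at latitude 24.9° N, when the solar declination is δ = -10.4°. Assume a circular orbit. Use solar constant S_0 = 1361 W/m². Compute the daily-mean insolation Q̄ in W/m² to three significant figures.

cos h₀ = −tan(+24.9°) tan(-10.400°) = 0.0852, h₀ = 1.4855 rad.
Bracket: h₀ sin ϕ sin δ + cos ϕ cos δ sin h₀ = 1.4855×0.42104×-0.18052 + 0.90704×0.98357×0.99636 = -0.112907 + 0.888890 = 0.775983.
Q̄ = (S_0/π) × [bracket] = (1361/π) × 0.775983 = 336.2 W/m².

Q̄ ≈ 336 W/m²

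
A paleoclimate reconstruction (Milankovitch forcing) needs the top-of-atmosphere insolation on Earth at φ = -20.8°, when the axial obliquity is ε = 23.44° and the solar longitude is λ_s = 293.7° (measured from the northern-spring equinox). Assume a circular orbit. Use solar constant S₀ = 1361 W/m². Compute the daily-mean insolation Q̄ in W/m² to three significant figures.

Solar declination: sin δ = sin ε · sin λ_s = sin 23.44° × sin 293.7° = -0.36424, so δ = -21.361°.
cos H₀ = −tan(-20.8°) tan(-21.361°) = -0.1486, H₀ = 1.7199 rad.
Bracket: H₀ sin φ sin δ + cos φ cos δ sin H₀ = 1.7199×-0.35511×-0.36424 + 0.93483×0.93131×0.98890 = 0.222461 + 0.860953 = 1.083414.
Q̄ = (S₀/π) × [bracket] = (1361/π) × 1.083414 = 469.4 W/m².

Q̄ ≈ 469 W/m²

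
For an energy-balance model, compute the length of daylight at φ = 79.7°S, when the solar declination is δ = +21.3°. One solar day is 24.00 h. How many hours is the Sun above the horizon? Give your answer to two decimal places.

0.00 h

cos H₀ = −tan φ · tan δ = 2.1454 ≥ 1, so the Sun never rises (polar night) and H₀ = 0.
Daylight = 2H₀/(2π) × 24.00 h = (0.0000/π) × 24.00 = 0.00 h.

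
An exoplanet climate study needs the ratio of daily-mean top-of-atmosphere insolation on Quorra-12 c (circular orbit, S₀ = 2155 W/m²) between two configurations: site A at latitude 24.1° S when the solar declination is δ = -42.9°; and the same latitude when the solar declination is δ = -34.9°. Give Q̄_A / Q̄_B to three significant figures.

— Configuration A (φ=-24.1°):
cos H₀ = −tan(-24.1°) tan(-42.900°) = -0.4157, H₀ = 1.9995 rad.
Bracket: H₀ sin φ sin δ + cos φ cos δ sin H₀ = 1.9995×-0.40833×-0.68072 + 0.91283×0.73254×0.90951 = 0.555778 + 0.608175 = 1.163953.
Q̄ = (S₀/π) × [bracket] = (2155/π) × 1.163953 = 798.42 W/m².
— Configuration B (φ=-24.1°):
cos H₀ = −tan(-24.1°) tan(-34.900°) = -0.3121, H₀ = 1.8882 rad.
Bracket: H₀ sin φ sin δ + cos φ cos δ sin H₀ = 1.8882×-0.40833×-0.57215 + 0.91283×0.82015×0.95006 = 0.441133 + 0.711270 = 1.152403.
Q̄ = (S₀/π) × [bracket] = (2155/π) × 1.152403 = 790.50 W/m².
Ratio Q̄_A / Q̄_B = 798.42 / 790.50 = 1.010.

Q̄_A / Q̄_B ≈ 1.01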